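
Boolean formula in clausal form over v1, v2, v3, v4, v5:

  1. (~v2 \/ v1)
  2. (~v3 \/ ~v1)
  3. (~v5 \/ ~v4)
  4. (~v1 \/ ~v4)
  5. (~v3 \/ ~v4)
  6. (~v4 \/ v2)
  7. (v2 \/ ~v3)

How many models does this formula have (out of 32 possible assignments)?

Satisfying assignments:
  v1=F v2=F v3=F v4=F v5=F
  v1=F v2=F v3=F v4=F v5=T
  v1=T v2=F v3=F v4=F v5=F
  v1=T v2=F v3=F v4=F v5=T
  v1=T v2=T v3=F v4=F v5=F
  v1=T v2=T v3=F v4=F v5=T
Count: 6.

6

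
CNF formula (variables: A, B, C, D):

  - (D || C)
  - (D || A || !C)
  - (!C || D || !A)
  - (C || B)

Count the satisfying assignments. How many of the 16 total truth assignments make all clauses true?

The models are:
  A=0 B=0 C=1 D=1
  A=0 B=1 C=0 D=1
  A=0 B=1 C=1 D=1
  A=1 B=0 C=1 D=1
  A=1 B=1 C=0 D=1
  A=1 B=1 C=1 D=1
That's 6 in total.

6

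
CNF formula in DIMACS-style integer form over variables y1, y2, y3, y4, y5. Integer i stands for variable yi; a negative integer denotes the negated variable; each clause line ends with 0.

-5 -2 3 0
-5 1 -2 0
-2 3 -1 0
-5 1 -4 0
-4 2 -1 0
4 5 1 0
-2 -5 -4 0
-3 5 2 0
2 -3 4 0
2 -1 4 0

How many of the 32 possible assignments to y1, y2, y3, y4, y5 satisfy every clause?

The models are:
  y1=F y2=F y3=F y4=F y5=T
  y1=F y2=F y3=F y4=T y5=F
  y1=F y2=T y3=F y4=T y5=F
  y1=F y2=T y3=T y4=T y5=F
  y1=T y2=T y3=T y4=F y5=F
  y1=T y2=T y3=T y4=F y5=T
  y1=T y2=T y3=T y4=T y5=F
Count: 7.

7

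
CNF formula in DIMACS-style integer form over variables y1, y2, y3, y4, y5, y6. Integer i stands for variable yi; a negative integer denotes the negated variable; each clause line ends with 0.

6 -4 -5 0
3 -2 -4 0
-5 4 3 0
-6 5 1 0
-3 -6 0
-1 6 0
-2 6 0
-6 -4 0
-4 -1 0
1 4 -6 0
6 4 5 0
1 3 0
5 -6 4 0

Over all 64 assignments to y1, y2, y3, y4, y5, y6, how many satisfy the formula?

2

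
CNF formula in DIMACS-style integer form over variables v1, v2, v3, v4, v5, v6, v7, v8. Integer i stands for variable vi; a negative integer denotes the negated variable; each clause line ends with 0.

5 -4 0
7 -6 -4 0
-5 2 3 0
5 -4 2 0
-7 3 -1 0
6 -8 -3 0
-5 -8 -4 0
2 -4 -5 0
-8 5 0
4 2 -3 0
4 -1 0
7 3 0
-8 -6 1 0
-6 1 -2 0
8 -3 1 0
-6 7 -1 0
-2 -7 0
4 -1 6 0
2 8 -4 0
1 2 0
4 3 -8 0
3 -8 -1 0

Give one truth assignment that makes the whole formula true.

v1=T  v2=T  v3=T  v4=T  v5=T  v6=F  v7=F  v8=F

Try v1 = True.
  then v4 is forced to True.
  then v5 is forced to True.
  then v8 is forced to False.
  then v2 is forced to True.
  then v7 is forced to False.
  then v6 is forced to False.
  then v3 is forced to True.
Check each clause:
  1. (¬v4 ∨ v5) — v5 is true.
  2. (v7 ∨ ¬v6 ∨ ¬v4) — ¬v6 is true.
  3. (¬v5 ∨ v3 ∨ v2) — v2 is true.
  4. (¬v4 ∨ v5 ∨ v2) — v2 is true.
  5. (¬v7 ∨ v3 ∨ ¬v1) — ¬v7 is true.
  6. (¬v8 ∨ v6 ∨ ¬v3) — ¬v8 is true.
  7. (¬v5 ∨ ¬v4 ∨ ¬v8) — ¬v8 is true.
  8. (¬v5 ∨ ¬v4 ∨ v2) — v2 is true.
  9. (v5 ∨ ¬v8) — ¬v8 is true.
  10. (v4 ∨ ¬v3 ∨ v2) — v2 is true.
  11. (¬v1 ∨ v4) — v4 is true.
  12. (v7 ∨ v3) — v3 is true.
  13. (¬v6 ∨ v1 ∨ ¬v8) — ¬v8 is true.
  14. (¬v6 ∨ ¬v2 ∨ v1) — v1 is true.
  15. (v8 ∨ ¬v3 ∨ v1) — v1 is true.
  16. (v7 ∨ ¬v6 ∨ ¬v1) — ¬v6 is true.
  17. (¬v2 ∨ ¬v7) — ¬v7 is true.
  18. (v6 ∨ v4 ∨ ¬v1) — v4 is true.
  19. (v8 ∨ ¬v4 ∨ v2) — v2 is true.
  20. (v1 ∨ v2) — v1 is true.
  21. (¬v8 ∨ v4 ∨ v3) — ¬v8 is true.
  22. (¬v1 ∨ v3 ∨ ¬v8) — ¬v8 is true.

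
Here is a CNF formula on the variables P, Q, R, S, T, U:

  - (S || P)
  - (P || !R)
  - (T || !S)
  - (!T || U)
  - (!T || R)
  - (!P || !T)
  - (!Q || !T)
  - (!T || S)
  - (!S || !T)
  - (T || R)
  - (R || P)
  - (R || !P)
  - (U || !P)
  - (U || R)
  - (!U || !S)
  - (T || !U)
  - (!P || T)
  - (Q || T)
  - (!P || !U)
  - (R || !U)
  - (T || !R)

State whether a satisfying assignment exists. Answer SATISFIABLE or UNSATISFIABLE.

UNSATISFIABLE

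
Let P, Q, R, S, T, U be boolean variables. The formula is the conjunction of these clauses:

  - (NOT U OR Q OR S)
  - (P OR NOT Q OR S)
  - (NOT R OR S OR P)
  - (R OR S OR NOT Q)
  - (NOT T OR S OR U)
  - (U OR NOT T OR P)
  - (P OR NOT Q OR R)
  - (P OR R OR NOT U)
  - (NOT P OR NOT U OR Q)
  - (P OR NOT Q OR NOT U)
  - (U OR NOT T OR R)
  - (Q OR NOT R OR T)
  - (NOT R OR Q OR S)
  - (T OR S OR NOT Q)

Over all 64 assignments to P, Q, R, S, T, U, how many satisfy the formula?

Split on Q, then P.
  Q=T, P=T: 8 of the 16 assignments to (R,S,T,U) work.
  Q=T, P=F: remaining (R,S,T,U) ∈ {(T,T,F,F)} — 1.
  Q=F, P=T: remaining (R,S,T,U) ∈ {(F,F,F,F); (F,T,F,F); (T,T,T,F)} — 3.
  Q=F, P=F: remaining (R,S,T,U) ∈ {(F,F,F,F); (F,T,F,F); (T,T,T,T)} — 3.
Total: 8 + 1 + 3 + 3 = 15.

15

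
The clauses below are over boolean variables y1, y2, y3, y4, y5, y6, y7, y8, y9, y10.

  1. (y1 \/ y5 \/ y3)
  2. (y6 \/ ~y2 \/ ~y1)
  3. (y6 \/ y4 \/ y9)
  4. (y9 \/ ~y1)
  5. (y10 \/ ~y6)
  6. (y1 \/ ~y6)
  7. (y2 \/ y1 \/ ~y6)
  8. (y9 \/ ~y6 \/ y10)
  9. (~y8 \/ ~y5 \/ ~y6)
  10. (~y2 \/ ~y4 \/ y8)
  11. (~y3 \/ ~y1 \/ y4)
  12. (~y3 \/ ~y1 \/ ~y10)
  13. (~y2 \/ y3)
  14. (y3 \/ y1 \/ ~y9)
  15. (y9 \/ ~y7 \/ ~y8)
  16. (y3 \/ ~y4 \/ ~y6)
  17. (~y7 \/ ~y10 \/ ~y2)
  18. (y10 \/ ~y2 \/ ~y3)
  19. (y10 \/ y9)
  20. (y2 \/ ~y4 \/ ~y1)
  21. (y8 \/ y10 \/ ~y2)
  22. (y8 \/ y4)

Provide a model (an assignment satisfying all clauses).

Set y1 = False and propagate.
  then y6 is forced to False.
For the remaining variables, y2 = False, y3 = True, y4 = False, y5 = False, y7 = True, y8 = True, y9 = True, y10 = True works.
Check each clause:
  1. (y5 \/ y3 \/ y1) — y3 is true.
  2. (~y1 \/ ~y2 \/ y6) — ~y1 is true.
  3. (y4 \/ y9 \/ y6) — y9 is true.
  4. (~y1 \/ y9) — y9 is true.
  5. (y10 \/ ~y6) — ~y6 is true.
  6. (~y6 \/ y1) — ~y6 is true.
  7. (y1 \/ y2 \/ ~y6) — ~y6 is true.
  8. (~y6 \/ y10 \/ y9) — y9 is true.
  9. (~y8 \/ ~y5 \/ ~y6) — ~y6 is true.
  10. (~y4 \/ y8 \/ ~y2) — y8 is true.
  11. (~y3 \/ ~y1 \/ y4) — ~y1 is true.
  12. (~y10 \/ ~y3 \/ ~y1) — ~y1 is true.
  13. (~y2 \/ y3) — y3 is true.
  14. (y3 \/ ~y9 \/ y1) — y3 is true.
  15. (~y8 \/ y9 \/ ~y7) — y9 is true.
  16. (~y6 \/ ~y4 \/ y3) — ~y6 is true.
  17. (~y2 \/ ~y10 \/ ~y7) — ~y2 is true.
  18. (y10 \/ ~y2 \/ ~y3) — y10 is true.
  19. (y10 \/ y9) — y9 is true.
  20. (~y4 \/ ~y1 \/ y2) — ~y4 is true.
  21. (y8 \/ ~y2 \/ y10) — y8 is true.
  22. (y4 \/ y8) — y8 is true.

y1 = False, y2 = False, y3 = True, y4 = False, y5 = False, y6 = False, y7 = True, y8 = True, y9 = True, y10 = True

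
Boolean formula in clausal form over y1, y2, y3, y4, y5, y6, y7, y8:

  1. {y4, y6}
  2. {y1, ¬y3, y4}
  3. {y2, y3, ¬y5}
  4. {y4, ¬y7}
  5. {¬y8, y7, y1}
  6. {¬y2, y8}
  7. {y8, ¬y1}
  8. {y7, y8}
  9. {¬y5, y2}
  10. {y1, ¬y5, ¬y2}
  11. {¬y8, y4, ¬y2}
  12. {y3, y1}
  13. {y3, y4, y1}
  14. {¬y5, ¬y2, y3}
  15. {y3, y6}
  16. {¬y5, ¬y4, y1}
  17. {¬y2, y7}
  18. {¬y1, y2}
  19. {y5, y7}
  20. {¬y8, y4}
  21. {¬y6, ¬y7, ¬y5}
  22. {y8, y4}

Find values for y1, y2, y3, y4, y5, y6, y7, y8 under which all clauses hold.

Branch on y1: take y1 = False.
  then y3 is forced to True.
  then y4 is forced to True.
  then y5 is forced to False.
  then y7 is forced to True.
Try y2 = False.
y6, y8 are now unconstrained; take y6 = True, y8 = True.

y1=F, y2=F, y3=T, y4=T, y5=F, y6=T, y7=T, y8=T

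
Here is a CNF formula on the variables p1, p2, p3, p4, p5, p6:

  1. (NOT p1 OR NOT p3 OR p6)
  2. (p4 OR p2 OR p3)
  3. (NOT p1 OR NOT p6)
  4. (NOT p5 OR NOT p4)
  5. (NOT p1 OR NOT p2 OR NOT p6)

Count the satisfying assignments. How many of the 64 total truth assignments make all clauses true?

24

Split on p1, then p6.
  p1=T, p6=T: a clause becomes empty — 0.
  p1=T, p6=F: remaining (p2,p3,p4,p5) ∈ {(F,F,T,F); (T,F,F,F); (T,F,F,T); (T,F,T,F)} — 4.
  p1=F, p6=T: 10 of the 16 assignments to (p2,p3,p4,p5) work.
  p1=F, p6=F: 10 of the 16 assignments to (p2,p3,p4,p5) work.
Total: 0 + 4 + 10 + 10 = 24.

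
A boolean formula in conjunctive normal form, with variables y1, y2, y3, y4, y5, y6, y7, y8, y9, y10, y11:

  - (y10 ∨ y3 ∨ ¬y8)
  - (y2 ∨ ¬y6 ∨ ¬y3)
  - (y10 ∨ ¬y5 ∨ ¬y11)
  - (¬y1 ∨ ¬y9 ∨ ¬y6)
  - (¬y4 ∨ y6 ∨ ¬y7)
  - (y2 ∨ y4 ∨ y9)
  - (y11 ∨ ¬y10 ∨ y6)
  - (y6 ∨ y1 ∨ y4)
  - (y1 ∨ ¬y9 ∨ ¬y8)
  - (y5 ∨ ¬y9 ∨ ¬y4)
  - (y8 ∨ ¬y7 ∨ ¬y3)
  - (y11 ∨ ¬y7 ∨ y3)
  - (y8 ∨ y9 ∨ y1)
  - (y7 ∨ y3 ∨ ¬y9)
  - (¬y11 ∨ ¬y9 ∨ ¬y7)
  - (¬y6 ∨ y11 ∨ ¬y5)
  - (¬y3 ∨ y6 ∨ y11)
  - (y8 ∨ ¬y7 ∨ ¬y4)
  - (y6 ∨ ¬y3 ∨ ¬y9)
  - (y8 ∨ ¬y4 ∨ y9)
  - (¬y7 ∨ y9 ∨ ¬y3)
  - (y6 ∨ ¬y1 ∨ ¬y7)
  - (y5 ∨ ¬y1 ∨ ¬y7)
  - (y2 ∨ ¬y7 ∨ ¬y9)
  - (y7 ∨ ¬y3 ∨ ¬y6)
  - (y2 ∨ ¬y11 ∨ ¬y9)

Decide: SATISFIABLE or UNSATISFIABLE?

Pure literal: y2 appears only positively; assign y2 = True.
Try y1 = False.
Branch on y3: take y3 = True.
Branch on y4: take y4 = True.
For the remaining variables, y5 = True, y6 = False, y7 = False, y8 = True, y9 = False, y10 = True, y11 = True works.
Every clause has at least one true literal under this assignment.
So y1=False, y2=True, y3=True, y4=True, y5=True, y6=False, y7=False, y8=True, y9=False, y10=True, y11=True is a satisfying assignment.

SATISFIABLE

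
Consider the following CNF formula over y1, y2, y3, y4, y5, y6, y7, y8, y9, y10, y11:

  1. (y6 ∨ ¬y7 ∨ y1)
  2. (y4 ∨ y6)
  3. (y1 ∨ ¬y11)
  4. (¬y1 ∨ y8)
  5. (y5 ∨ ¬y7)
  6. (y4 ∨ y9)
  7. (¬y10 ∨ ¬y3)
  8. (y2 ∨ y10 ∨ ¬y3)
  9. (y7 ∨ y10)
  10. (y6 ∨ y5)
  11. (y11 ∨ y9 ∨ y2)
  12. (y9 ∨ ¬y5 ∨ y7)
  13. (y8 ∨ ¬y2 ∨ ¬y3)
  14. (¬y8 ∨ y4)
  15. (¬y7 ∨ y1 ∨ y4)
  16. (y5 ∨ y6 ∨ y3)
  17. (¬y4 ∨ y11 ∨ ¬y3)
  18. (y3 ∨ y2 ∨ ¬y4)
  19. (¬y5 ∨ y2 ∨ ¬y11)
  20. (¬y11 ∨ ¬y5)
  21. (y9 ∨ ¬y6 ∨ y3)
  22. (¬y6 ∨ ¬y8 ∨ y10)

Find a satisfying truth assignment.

Pure literal: y9 appears only positively; assign y9 = True.
Try y1 = False.
  then y11 is forced to False.
Branch on y2: take y2 = True.
For the remaining variables, y3 = False, y4 = True, y5 = True, y6 = True, y7 = False, y8 = True, y10 = True works.
Check each clause:
  1. (¬y7 ∨ y1 ∨ y6) — ¬y7 is true.
  2. (y4 ∨ y6) — y4 is true.
  3. (y1 ∨ ¬y11) — ¬y11 is true.
  4. (¬y1 ∨ y8) — y8 is true.
  5. (¬y7 ∨ y5) — ¬y7 is true.
  6. (y9 ∨ y4) — y9 is true.
  7. (¬y3 ∨ ¬y10) — ¬y3 is true.
  8. (y10 ∨ y2 ∨ ¬y3) — y2 is true.
  9. (y7 ∨ y10) — y10 is true.
  10. (y5 ∨ y6) — y5 is true.
  11. (y2 ∨ y11 ∨ y9) — y9 is true.
  12. (y9 ∨ ¬y5 ∨ y7) — y9 is true.
  13. (¬y3 ∨ ¬y2 ∨ y8) — y8 is true.
  14. (y4 ∨ ¬y8) — y4 is true.
  15. (¬y7 ∨ y4 ∨ y1) — ¬y7 is true.
  16. (y6 ∨ y3 ∨ y5) — y5 is true.
  17. (¬y3 ∨ ¬y4 ∨ y11) — ¬y3 is true.
  18. (y3 ∨ y2 ∨ ¬y4) — y2 is true.
  19. (¬y11 ∨ y2 ∨ ¬y5) — y2 is true.
  20. (¬y5 ∨ ¬y11) — ¬y11 is true.
  21. (y3 ∨ ¬y6 ∨ y9) — y9 is true.
  22. (y10 ∨ ¬y6 ∨ ¬y8) — y10 is true.

y1 = False  y2 = True  y3 = False  y4 = True  y5 = True  y6 = True  y7 = False  y8 = True  y9 = True  y10 = True  y11 = False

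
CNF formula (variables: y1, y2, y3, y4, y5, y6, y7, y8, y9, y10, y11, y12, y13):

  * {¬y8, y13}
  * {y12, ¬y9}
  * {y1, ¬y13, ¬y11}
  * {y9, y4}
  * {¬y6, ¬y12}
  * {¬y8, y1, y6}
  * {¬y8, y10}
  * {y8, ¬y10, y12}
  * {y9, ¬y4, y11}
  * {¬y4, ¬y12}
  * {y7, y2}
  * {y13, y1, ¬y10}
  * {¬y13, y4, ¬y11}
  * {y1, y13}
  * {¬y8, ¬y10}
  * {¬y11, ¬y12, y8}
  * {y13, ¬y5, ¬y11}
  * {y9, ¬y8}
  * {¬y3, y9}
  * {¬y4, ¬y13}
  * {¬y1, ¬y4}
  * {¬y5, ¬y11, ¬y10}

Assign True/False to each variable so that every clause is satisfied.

Pure literal: y2 appears only positively; assign y2 = True.
Pure literal: y7 appears only positively; assign y7 = True.
Branch on y1: take y1 = False.
  then y13 is forced to True.
  then y11 is forced to False.
  then y4 is forced to False.
  then y9 is forced to True.
  then y12 is forced to True.
  then y6 is forced to False.
  then y8 is forced to False.
y3, y5, y10 are now unconstrained; take y3 = True, y5 = True, y10 = True.

y1 = F, y2 = T, y3 = T, y4 = F, y5 = T, y6 = F, y7 = T, y8 = F, y9 = T, y10 = T, y11 = F, y12 = T, y13 = T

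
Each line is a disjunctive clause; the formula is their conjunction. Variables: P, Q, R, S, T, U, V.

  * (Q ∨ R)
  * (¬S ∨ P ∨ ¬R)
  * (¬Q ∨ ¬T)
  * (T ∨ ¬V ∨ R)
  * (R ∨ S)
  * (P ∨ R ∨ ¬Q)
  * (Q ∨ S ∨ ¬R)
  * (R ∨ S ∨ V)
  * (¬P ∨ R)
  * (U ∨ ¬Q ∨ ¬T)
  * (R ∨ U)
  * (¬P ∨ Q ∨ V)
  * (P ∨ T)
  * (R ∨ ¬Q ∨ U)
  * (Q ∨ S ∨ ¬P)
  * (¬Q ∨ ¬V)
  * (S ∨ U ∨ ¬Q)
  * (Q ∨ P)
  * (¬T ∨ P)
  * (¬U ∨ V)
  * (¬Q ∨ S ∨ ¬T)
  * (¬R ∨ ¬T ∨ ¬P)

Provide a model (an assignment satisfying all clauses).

P=1, Q=1, R=1, S=1, T=0, U=0, V=0

Check each clause:
  1. (R ∨ Q) — Q is true.
  2. (P ∨ ¬R ∨ ¬S) — P is true.
  3. (¬T ∨ ¬Q) — ¬T is true.
  4. (R ∨ ¬V ∨ T) — ¬V is true.
  5. (S ∨ R) — R is true.
  6. (¬Q ∨ R ∨ P) — P is true.
  7. (Q ∨ S ∨ ¬R) — Q is true.
  8. (R ∨ V ∨ S) — R is true.
  9. (R ∨ ¬P) — R is true.
  10. (¬Q ∨ ¬T ∨ U) — ¬T is true.
  11. (R ∨ U) — R is true.
  12. (Q ∨ ¬P ∨ V) — Q is true.
  13. (T ∨ P) — P is true.
  14. (U ∨ ¬Q ∨ R) — R is true.
  15. (¬P ∨ S ∨ Q) — Q is true.
  16. (¬V ∨ ¬Q) — ¬V is true.
  17. (U ∨ S ∨ ¬Q) — S is true.
  18. (Q ∨ P) — P is true.
  19. (¬T ∨ P) — P is true.
  20. (V ∨ ¬U) — ¬U is true.
  21. (¬Q ∨ S ∨ ¬T) — ¬T is true.
  22. (¬T ∨ ¬R ∨ ¬P) — ¬T is true.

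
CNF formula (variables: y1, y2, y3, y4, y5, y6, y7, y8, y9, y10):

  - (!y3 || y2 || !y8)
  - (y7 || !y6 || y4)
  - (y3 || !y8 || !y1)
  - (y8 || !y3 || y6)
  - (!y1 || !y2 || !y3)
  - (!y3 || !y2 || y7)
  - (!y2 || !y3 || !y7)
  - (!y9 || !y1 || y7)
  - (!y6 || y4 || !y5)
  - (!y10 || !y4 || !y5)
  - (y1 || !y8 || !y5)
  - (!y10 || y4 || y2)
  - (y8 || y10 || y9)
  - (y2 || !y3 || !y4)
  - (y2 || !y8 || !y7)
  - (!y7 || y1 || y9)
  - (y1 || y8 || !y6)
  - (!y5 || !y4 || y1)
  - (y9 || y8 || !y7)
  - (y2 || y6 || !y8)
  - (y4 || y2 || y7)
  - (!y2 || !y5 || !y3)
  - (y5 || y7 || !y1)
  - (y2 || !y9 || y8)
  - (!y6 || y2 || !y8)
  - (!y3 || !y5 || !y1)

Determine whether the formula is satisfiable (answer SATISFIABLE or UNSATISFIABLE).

SATISFIABLE

Branch on y1: take y1 = True.
The remaining clauses are satisfied by y2 = True, y3 = False, y4 = True, y5 = True, y6 = True, y7 = True, y8 = False, y9 = True, y10 = False.
So y1=1, y2=1, y3=0, y4=1, y5=1, y6=1, y7=1, y8=0, y9=1, y10=0 is a satisfying assignment.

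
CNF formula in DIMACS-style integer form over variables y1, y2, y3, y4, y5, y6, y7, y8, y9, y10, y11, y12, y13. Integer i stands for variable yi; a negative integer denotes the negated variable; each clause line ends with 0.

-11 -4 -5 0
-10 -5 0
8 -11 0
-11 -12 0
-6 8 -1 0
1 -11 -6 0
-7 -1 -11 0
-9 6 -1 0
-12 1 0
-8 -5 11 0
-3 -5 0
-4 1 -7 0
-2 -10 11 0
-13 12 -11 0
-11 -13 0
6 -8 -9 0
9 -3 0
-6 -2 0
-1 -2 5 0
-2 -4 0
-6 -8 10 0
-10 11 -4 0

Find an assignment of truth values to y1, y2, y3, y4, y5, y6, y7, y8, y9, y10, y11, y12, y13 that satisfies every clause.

y1=F  y2=F  y3=F  y4=F  y5=T  y6=F  y7=F  y8=F  y9=F  y10=F  y11=F  y12=F  y13=F

y2 occurs only negated in the remaining clauses — set y2 = False.
y3 occurs only negated in the remaining clauses — set y3 = False.
Try y1 = False.
  then y12 is forced to False.
For the remaining variables, y4 = False, y5 = True, y6 = False, y7 = False, y8 = False, y9 = False, y10 = False, y11 = False, y13 = False works.
Check each clause:
  1. (NOT y11 OR NOT y4 OR NOT y5) — NOT y4 is true.
  2. (NOT y5 OR NOT y10) — NOT y10 is true.
  3. (y8 OR NOT y11) — NOT y11 is true.
  4. (NOT y12 OR NOT y11) — NOT y12 is true.
  5. (NOT y6 OR y8 OR NOT y1) — NOT y6 is true.
  6. (y1 OR NOT y6 OR NOT y11) — NOT y6 is true.
  7. (NOT y11 OR NOT y1 OR NOT y7) — NOT y7 is true.
  8. (NOT y1 OR NOT y9 OR y6) — NOT y1 is true.
  9. (NOT y12 OR y1) — NOT y12 is true.
  10. (NOT y5 OR y11 OR NOT y8) — NOT y8 is true.
  11. (NOT y3 OR NOT y5) — NOT y3 is true.
  12. (NOT y7 OR NOT y4 OR y1) — NOT y4 is true.
  13. (NOT y10 OR y11 OR NOT y2) — NOT y10 is true.
  14. (NOT y13 OR y12 OR NOT y11) — NOT y13 is true.
  15. (NOT y11 OR NOT y13) — NOT y13 is true.
  16. (y6 OR NOT y9 OR NOT y8) — NOT y8 is true.
  17. (NOT y3 OR y9) — NOT y3 is true.
  18. (NOT y2 OR NOT y6) — NOT y6 is true.
  19. (NOT y1 OR y5 OR NOT y2) — y5 is true.
  20. (NOT y2 OR NOT y4) — NOT y4 is true.
  21. (NOT y6 OR y10 OR NOT y8) — NOT y8 is true.
  22. (y11 OR NOT y4 OR NOT y10) — NOT y4 is true.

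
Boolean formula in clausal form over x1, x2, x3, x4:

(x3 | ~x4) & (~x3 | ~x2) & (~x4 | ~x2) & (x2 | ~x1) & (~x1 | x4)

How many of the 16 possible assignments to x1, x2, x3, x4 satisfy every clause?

4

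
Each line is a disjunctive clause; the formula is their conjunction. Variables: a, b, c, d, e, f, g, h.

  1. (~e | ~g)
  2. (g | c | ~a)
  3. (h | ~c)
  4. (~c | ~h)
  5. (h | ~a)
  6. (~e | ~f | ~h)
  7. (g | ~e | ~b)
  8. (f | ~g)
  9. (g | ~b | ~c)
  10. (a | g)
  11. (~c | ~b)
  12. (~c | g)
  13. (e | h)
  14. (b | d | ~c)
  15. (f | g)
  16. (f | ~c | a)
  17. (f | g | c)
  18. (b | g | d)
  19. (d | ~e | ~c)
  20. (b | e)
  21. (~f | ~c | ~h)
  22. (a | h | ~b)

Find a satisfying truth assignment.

Pure literal: d appears only positively; assign d = True.
Branch on a: take a = False.
  then g is forced to True.
  then e is forced to False.
  then f is forced to True.
  then h is forced to True.
  then c is forced to False.
  then b is forced to True.

a=0, b=1, c=0, d=1, e=0, f=1, g=1, h=1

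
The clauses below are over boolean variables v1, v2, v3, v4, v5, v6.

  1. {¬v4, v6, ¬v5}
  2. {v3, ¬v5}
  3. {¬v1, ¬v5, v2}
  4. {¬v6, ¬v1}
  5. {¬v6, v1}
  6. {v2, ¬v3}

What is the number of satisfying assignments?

14

Split on v1, then v5.
  v1=T, v5=T: remaining (v2,v3,v4,v6) ∈ {(T,T,F,F)} — 1.
  v1=T, v5=F: v4 free; 3 ways for (v2,v3,v6) × 2^1 = 6.
  v1=F, v5=T: remaining (v2,v3,v4,v6) ∈ {(T,T,F,F)} — 1.
  v1=F, v5=F: v4 free; 3 ways for (v2,v3,v6) × 2^1 = 6.
Total: 1 + 6 + 1 + 6 = 14.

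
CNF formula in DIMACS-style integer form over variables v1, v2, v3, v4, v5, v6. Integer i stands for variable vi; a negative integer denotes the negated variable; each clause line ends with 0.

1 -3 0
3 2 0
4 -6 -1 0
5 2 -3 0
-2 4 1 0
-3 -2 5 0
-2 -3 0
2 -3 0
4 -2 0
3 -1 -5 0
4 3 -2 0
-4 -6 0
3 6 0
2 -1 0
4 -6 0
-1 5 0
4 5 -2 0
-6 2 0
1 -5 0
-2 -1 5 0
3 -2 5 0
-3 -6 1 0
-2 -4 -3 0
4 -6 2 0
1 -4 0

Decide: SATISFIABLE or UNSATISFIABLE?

UNSATISFIABLE

v2 = True:
  propagation gives v3=False, v4=True, v6=False; an empty clause results — contradiction.
v2 = False:
  propagation gives v3=True; an empty clause results — contradiction.
Every branch closes, so no satisfying assignment exists.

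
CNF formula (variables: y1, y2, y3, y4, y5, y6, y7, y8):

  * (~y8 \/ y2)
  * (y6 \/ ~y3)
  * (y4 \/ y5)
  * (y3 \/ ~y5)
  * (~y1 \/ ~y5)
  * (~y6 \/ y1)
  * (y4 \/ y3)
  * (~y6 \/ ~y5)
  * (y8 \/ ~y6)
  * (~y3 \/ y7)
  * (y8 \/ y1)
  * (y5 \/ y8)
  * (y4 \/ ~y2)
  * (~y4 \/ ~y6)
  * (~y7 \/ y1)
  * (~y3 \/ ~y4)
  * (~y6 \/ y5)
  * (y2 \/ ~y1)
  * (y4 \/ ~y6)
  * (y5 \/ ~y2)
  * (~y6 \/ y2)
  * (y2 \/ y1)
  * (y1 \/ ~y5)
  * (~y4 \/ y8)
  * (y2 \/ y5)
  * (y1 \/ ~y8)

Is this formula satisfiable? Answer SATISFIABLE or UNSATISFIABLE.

UNSATISFIABLE

y5 = True:
  propagation gives y3=True, y6=True; an empty clause results — contradiction.
y5 = False:
  propagation gives y4=True, y8=True, y2=True; an empty clause results — contradiction.
Every branch closes, so no satisfying assignment exists.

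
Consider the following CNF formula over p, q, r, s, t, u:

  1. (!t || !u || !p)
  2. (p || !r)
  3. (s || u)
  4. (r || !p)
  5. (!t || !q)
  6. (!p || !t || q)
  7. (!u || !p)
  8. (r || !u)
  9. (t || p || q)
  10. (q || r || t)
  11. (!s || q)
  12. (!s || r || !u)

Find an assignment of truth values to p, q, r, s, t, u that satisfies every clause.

Try p = False.
  then r is forced to False.
  then u is forced to False.
  then s is forced to True.
  then q is forced to True.
  then t is forced to False.
Every clause has at least one true literal under this assignment.

p=0, q=1, r=0, s=1, t=0, u=0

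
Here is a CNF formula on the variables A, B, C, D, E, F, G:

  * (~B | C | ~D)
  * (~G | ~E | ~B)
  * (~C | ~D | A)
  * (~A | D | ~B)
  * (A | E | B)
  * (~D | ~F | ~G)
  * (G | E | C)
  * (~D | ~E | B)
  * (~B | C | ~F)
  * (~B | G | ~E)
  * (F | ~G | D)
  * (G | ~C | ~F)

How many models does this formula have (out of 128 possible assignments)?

Case analysis on B and D:
  B=1, D=1: remaining (A,C,E,F,G) ∈ {(1,1,0,0,0); (1,1,0,0,1)} — 2.
  B=1, D=0: remaining (A,C,E,F,G) ∈ {(0,1,0,0,0); (0,1,0,1,1)} — 2.
  B=0, D=1: remaining (A,C,E,F,G) ∈ {(1,0,0,0,1); (1,1,0,0,0); (1,1,0,0,1)} — 3.
  B=0, D=0: 13 of the 32 assignments to (A,C,E,F,G) work.
Total: 2 + 2 + 3 + 13 = 20.

20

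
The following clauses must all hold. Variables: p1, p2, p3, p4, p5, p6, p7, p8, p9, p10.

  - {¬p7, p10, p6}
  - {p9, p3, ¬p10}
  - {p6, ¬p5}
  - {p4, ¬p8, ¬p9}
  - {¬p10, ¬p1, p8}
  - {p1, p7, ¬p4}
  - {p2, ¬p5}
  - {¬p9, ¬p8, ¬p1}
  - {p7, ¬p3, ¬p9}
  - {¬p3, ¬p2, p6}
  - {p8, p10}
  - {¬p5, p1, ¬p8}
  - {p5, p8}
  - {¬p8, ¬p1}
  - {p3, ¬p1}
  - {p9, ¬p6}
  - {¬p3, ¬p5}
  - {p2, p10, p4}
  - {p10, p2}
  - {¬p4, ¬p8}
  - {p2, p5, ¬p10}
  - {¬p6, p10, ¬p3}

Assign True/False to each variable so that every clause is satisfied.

p1=False, p2=True, p3=False, p4=False, p5=True, p6=True, p7=True, p8=False, p9=True, p10=True

Check each clause:
  1. {p6, p10, ¬p7} — p10 is true.
  2. {p9, p3, ¬p10} — p9 is true.
  3. {¬p5, p6} — p6 is true.
  4. {p4, ¬p9, ¬p8} — ¬p8 is true.
  5. {¬p10, p8, ¬p1} — ¬p1 is true.
  6. {¬p4, p7, p1} — ¬p4 is true.
  7. {¬p5, p2} — p2 is true.
  8. {¬p8, ¬p9, ¬p1} — ¬p8 is true.
  9. {¬p3, p7, ¬p9} — p7 is true.
  10. {¬p3, ¬p2, p6} — ¬p3 is true.
  11. {p10, p8} — p10 is true.
  12. {¬p8, p1, ¬p5} — ¬p8 is true.
  13. {p5, p8} — p5 is true.
  14. {¬p8, ¬p1} — ¬p8 is true.
  15. {¬p1, p3} — ¬p1 is true.
  16. {p9, ¬p6} — p9 is true.
  17. {¬p5, ¬p3} — ¬p3 is true.
  18. {p10, p4, p2} — p2 is true.
  19. {p2, p10} — p10 is true.
  20. {¬p4, ¬p8} — ¬p8 is true.
  21. {p5, p2, ¬p10} — p2 is true.
  22. {¬p3, p10, ¬p6} — p10 is true.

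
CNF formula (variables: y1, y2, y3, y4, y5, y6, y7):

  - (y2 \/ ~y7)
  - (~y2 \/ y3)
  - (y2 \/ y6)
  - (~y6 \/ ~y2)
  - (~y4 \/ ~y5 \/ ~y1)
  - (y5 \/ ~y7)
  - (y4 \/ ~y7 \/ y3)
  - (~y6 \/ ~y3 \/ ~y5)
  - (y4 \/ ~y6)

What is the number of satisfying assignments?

15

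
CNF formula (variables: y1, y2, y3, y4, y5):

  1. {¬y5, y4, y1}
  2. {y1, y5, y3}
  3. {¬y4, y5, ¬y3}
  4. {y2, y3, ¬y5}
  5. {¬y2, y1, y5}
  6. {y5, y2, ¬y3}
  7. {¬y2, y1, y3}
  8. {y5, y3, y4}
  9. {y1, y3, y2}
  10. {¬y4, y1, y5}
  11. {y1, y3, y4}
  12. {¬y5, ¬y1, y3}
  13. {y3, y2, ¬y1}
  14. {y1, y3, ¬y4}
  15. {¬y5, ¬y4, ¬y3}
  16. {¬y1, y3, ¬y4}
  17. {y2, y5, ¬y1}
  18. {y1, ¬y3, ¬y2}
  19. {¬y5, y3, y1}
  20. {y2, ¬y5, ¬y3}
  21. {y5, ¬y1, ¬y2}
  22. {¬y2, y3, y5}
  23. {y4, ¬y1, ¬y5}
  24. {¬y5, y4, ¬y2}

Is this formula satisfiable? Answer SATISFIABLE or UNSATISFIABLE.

UNSATISFIABLE

y3 = True:
  y5 = True:
    propagation gives y4=False, y1=True; an empty clause results — contradiction.
  y5 = False:
    propagation gives y4=False, y2=True, y1=True; an empty clause results — contradiction.
y3 = False:
  y1 = True:
    propagation gives y5=False, y4=True; an empty clause results — contradiction.
  y1 = False:
    propagation gives y5=True; an empty clause results — contradiction.
Every branch closes, so no satisfying assignment exists.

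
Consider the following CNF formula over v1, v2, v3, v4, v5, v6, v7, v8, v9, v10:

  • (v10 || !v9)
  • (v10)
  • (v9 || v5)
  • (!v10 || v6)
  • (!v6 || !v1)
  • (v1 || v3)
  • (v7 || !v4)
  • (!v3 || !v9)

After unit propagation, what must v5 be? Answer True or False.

(v10) is a unit clause: v10 = True.
(!v10 || v6): since v10 = True, the clause reduces to (v6). v6 = True.
(!v1 || !v6) with v6 = True leaves only !v1, so v1 = False.
In (v1 || v3), v1 is now false; v3 must hold, so v3 = True.
(!v3 || !v9) with v3 = True leaves only !v9, so v9 = False.
In (v9 || v5), v9 is now false; v5 must hold, so v5 = True.

True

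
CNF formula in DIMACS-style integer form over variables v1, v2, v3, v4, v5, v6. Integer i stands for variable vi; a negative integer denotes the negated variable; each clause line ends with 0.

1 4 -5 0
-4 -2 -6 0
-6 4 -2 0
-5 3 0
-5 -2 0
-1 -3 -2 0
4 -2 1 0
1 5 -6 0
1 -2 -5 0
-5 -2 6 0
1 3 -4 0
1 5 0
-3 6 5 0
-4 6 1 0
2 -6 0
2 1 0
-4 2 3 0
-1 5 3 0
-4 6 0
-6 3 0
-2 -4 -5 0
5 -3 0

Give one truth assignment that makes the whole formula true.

v1=T, v2=F, v3=T, v4=F, v5=T, v6=F

Check each clause:
  1. (NOT v5 OR v4 OR v1) — v1 is true.
  2. (NOT v2 OR NOT v6 OR NOT v4) — NOT v6 is true.
  3. (NOT v2 OR NOT v6 OR v4) — NOT v6 is true.
  4. (NOT v5 OR v3) — v3 is true.
  5. (NOT v2 OR NOT v5) — NOT v2 is true.
  6. (NOT v3 OR NOT v2 OR NOT v1) — NOT v2 is true.
  7. (v1 OR v4 OR NOT v2) — v1 is true.
  8. (v1 OR NOT v6 OR v5) — v1 is true.
  9. (v1 OR NOT v2 OR NOT v5) — v1 is true.
  10. (v6 OR NOT v2 OR NOT v5) — NOT v2 is true.
  11. (v1 OR v3 OR NOT v4) — v1 is true.
  12. (v5 OR v1) — v1 is true.
  13. (v6 OR v5 OR NOT v3) — v5 is true.
  14. (NOT v4 OR v1 OR v6) — v1 is true.
  15. (NOT v6 OR v2) — NOT v6 is true.
  16. (v1 OR v2) — v1 is true.
  17. (NOT v4 OR v3 OR v2) — v3 is true.
  18. (v5 OR v3 OR NOT v1) — v3 is true.
  19. (NOT v4 OR v6) — NOT v4 is true.
  20. (NOT v6 OR v3) — NOT v6 is true.
  21. (NOT v4 OR NOT v5 OR NOT v2) — NOT v4 is true.
  22. (v5 OR NOT v3) — v5 is true.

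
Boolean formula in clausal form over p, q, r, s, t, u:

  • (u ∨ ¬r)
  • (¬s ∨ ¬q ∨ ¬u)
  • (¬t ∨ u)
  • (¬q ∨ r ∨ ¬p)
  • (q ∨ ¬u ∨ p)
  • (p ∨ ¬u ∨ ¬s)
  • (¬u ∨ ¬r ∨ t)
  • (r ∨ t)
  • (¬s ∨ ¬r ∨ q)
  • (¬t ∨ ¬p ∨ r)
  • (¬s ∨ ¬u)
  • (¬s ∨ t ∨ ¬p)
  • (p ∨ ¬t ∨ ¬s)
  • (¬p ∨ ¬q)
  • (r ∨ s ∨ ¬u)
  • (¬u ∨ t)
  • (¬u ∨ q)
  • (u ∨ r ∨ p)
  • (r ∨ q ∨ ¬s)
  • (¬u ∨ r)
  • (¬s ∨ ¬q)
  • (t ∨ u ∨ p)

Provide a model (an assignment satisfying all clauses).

p = F, q = T, r = T, s = F, t = T, u = T

Set p = False and propagate.
The remaining clauses are satisfied by q = True, r = True, s = False, t = True, u = True.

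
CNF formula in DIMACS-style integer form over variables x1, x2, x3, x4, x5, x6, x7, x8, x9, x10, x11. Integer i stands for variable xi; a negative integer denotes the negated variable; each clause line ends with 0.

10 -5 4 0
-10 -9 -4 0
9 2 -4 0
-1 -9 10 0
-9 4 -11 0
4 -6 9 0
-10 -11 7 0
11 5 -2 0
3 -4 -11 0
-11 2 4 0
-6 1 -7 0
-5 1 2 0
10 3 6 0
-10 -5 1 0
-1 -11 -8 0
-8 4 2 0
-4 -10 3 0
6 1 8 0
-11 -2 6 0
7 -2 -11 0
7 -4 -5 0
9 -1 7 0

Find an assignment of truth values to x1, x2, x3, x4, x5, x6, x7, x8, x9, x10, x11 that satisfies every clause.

x1 = False, x2 = False, x3 = False, x4 = False, x5 = False, x6 = True, x7 = False, x8 = False, x9 = True, x10 = True, x11 = False

Branch on x1: take x1 = False.
Try x2 = False.
  then x5 is forced to False.
The remaining clauses are satisfied by x3 = False, x4 = False, x6 = True, x7 = False, x8 = False, x9 = True, x10 = True, x11 = False.
Check each clause:
  1. (x10 OR NOT x5 OR x4) — x10 is true.
  2. (NOT x4 OR NOT x9 OR NOT x10) — NOT x4 is true.
  3. (x9 OR NOT x4 OR x2) — x9 is true.
  4. (x10 OR NOT x1 OR NOT x9) — x10 is true.
  5. (x4 OR NOT x11 OR NOT x9) — NOT x11 is true.
  6. (x9 OR NOT x6 OR x4) — x9 is true.
  7. (NOT x10 OR x7 OR NOT x11) — NOT x11 is true.
  8. (NOT x2 OR x5 OR x11) — NOT x2 is true.
  9. (x3 OR NOT x11 OR NOT x4) — NOT x4 is true.
  10. (x4 OR NOT x11 OR x2) — NOT x11 is true.
  11. (NOT x6 OR x1 OR NOT x7) — NOT x7 is true.
  12. (NOT x5 OR x2 OR x1) — NOT x5 is true.
  13. (x3 OR x6 OR x10) — x10 is true.
  14. (x1 OR NOT x5 OR NOT x10) — NOT x5 is true.
  15. (NOT x1 OR NOT x8 OR NOT x11) — NOT x8 is true.
  16. (NOT x8 OR x4 OR x2) — NOT x8 is true.
  17. (x3 OR NOT x4 OR NOT x10) — NOT x4 is true.
  18. (x6 OR x8 OR x1) — x6 is true.
  19. (NOT x11 OR x6 OR NOT x2) — NOT x11 is true.
  20. (x7 OR NOT x2 OR NOT x11) — NOT x11 is true.
  21. (NOT x5 OR NOT x4 OR x7) — NOT x5 is true.
  22. (x9 OR x7 OR NOT x1) — x9 is true.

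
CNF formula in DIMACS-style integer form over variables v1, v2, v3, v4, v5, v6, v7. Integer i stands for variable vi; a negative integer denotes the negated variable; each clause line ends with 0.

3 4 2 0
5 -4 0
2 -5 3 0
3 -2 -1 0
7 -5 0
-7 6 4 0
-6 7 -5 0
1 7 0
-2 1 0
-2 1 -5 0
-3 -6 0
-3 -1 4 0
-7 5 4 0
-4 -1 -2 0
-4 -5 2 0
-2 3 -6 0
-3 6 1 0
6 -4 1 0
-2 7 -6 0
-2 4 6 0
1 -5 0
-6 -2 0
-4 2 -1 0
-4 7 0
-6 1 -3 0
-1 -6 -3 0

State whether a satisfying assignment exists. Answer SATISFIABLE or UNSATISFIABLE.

v1 = True:
  v2 = True:
    propagation gives v3=True, v6=False, v4=True; an empty clause results — contradiction.
  v2 = False:
    propagation gives v4=False, v3=True; an empty clause results — contradiction.
v1 = False:
  propagation gives v7=True, v2=False, v5=False, v4=False; an empty clause results — contradiction.
Every branch closes, so no satisfying assignment exists.

UNSATISFIABLE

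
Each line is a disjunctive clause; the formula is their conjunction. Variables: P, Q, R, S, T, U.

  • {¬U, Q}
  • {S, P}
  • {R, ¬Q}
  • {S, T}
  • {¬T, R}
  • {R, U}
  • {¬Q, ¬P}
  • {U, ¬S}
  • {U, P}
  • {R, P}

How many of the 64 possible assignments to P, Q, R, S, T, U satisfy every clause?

3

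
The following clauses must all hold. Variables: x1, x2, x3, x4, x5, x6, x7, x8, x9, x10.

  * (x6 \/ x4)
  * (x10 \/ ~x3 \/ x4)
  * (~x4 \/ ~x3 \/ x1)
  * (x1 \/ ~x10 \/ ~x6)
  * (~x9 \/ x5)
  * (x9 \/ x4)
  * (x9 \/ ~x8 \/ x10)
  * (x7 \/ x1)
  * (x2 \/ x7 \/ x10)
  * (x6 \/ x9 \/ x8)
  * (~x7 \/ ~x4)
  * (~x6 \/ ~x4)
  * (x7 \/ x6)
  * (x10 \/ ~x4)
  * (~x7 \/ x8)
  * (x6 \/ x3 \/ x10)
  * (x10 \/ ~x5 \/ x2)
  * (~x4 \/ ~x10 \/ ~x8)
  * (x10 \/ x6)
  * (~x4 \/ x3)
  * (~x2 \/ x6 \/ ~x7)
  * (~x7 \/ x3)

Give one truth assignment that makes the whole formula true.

x1 occurs only positively in the remaining clauses — set x1 = True.
Branch on x2: take x2 = False.
Set x3 = True and propagate.
The remaining clauses are satisfied by x4 = False, x5 = True, x6 = True, x7 = True, x8 = True, x9 = True, x10 = True.
Check each clause:
  1. (x6 \/ x4) — x6 is true.
  2. (x10 \/ x4 \/ ~x3) — x10 is true.
  3. (x1 \/ ~x4 \/ ~x3) — x1 is true.
  4. (x1 \/ ~x6 \/ ~x10) — x1 is true.
  5. (~x9 \/ x5) — x5 is true.
  6. (x9 \/ x4) — x9 is true.
  7. (x10 \/ x9 \/ ~x8) — x9 is true.
  8. (x7 \/ x1) — x1 is true.
  9. (x7 \/ x10 \/ x2) — x10 is true.
  10. (x9 \/ x6 \/ x8) — x8 is true.
  11. (~x4 \/ ~x7) — ~x4 is true.
  12. (~x6 \/ ~x4) — ~x4 is true.
  13. (x6 \/ x7) — x6 is true.
  14. (~x4 \/ x10) — x10 is true.
  15. (~x7 \/ x8) — x8 is true.
  16. (x10 \/ x3 \/ x6) — x10 is true.
  17. (~x5 \/ x2 \/ x10) — x10 is true.
  18. (~x10 \/ ~x4 \/ ~x8) — ~x4 is true.
  19. (x6 \/ x10) — x10 is true.
  20. (x3 \/ ~x4) — x3 is true.
  21. (~x7 \/ ~x2 \/ x6) — ~x2 is true.
  22. (x3 \/ ~x7) — x3 is true.

x1 = T, x2 = F, x3 = T, x4 = F, x5 = T, x6 = T, x7 = T, x8 = T, x9 = T, x10 = T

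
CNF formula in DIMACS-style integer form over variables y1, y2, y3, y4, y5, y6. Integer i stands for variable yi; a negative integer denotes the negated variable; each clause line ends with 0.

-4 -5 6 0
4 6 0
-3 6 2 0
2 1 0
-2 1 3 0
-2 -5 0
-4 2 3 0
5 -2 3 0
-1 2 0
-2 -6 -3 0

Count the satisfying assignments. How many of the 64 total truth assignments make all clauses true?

The models are:
  y1=0 y2=1 y3=1 y4=1 y5=0 y6=0
  y1=1 y2=1 y3=1 y4=1 y5=0 y6=0
Count: 2.

2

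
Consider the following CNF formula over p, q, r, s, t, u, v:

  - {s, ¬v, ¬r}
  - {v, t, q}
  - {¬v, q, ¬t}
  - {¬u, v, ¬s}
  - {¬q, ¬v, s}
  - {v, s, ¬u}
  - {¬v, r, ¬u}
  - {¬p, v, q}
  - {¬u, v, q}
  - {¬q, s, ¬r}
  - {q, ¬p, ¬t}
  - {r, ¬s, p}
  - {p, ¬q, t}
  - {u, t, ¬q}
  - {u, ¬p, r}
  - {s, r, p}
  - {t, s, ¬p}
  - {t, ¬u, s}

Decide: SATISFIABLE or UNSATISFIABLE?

Set p = False and propagate.
For the remaining variables, q = True, r = True, s = True, t = True, u = False, v = True works.
So p=F, q=T, r=T, s=T, t=T, u=F, v=T is a satisfying assignment.

SATISFIABLE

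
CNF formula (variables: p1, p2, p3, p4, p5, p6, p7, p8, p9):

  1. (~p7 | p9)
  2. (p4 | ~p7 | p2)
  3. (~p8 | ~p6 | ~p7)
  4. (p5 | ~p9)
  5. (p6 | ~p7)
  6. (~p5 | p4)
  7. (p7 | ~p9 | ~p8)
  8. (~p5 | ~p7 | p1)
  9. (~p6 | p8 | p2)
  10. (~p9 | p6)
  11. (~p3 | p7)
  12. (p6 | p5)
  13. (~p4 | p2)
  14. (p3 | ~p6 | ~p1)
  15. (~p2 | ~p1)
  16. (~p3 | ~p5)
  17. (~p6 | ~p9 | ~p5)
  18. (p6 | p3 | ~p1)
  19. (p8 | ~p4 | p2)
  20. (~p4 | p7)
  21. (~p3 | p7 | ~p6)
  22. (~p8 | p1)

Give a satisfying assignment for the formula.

p1 = False  p2 = True  p3 = False  p4 = False  p5 = False  p6 = True  p7 = False  p8 = False  p9 = False

Try p1 = False.
  then p8 is forced to False.
For the remaining variables, p2 = True, p3 = False, p4 = False, p5 = False, p6 = True, p7 = False, p9 = False works.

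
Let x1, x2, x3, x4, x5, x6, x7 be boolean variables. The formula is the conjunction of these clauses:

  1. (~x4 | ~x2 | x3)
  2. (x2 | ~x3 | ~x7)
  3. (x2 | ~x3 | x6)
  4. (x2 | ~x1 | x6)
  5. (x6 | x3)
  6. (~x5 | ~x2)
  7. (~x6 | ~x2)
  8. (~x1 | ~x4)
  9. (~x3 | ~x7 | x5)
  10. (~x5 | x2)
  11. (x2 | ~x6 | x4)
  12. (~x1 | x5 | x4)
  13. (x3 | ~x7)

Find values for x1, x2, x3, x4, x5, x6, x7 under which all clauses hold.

x1=False, x2=False, x3=False, x4=True, x5=False, x6=True, x7=False

Check each clause:
  1. (x3 | ~x4 | ~x2) — ~x2 is true.
  2. (~x3 | ~x7 | x2) — ~x7 is true.
  3. (x2 | ~x3 | x6) — ~x3 is true.
  4. (~x1 | x2 | x6) — x6 is true.
  5. (x3 | x6) — x6 is true.
  6. (~x2 | ~x5) — ~x5 is true.
  7. (~x2 | ~x6) — ~x2 is true.
  8. (~x4 | ~x1) — ~x1 is true.
  9. (~x3 | x5 | ~x7) — ~x7 is true.
  10. (~x5 | x2) — ~x5 is true.
  11. (~x6 | x4 | x2) — x4 is true.
  12. (x4 | x5 | ~x1) — x4 is true.
  13. (~x7 | x3) — ~x7 is true.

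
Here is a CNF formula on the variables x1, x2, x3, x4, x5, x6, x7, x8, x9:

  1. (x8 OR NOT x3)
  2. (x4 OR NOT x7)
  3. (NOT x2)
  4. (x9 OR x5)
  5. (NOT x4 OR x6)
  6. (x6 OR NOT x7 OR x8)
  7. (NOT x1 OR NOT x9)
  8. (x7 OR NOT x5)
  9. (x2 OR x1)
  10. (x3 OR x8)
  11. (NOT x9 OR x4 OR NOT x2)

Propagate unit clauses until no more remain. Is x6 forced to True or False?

(NOT x2) stands alone — x2 = False.
From (x2 OR x1) and x2 = False: x1 = True.
(NOT x9 OR NOT x1): since x1 = True, the clause reduces to (NOT x9). x9 = False.
From (x5 OR x9) and x9 = False: x5 = True.
From (NOT x5 OR x7) and x5 = True: x7 = True.
From (x4 OR NOT x7) and x7 = True: x4 = True.
(x6 OR NOT x4): since x4 = True, the clause reduces to (x6). x6 = True.

True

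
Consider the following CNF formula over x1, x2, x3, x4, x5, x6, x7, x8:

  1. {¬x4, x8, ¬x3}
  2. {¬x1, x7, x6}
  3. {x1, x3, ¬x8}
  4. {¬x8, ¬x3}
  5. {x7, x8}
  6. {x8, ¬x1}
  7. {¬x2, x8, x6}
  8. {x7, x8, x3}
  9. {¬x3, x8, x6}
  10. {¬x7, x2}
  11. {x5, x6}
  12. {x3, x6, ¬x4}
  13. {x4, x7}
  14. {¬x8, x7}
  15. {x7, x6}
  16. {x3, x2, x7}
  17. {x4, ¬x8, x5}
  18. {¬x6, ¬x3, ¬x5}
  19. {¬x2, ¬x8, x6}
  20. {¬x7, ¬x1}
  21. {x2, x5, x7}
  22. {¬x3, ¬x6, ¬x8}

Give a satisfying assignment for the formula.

x1=False, x2=True, x3=False, x4=True, x5=False, x6=True, x7=True, x8=False

Check each clause:
  1. {¬x4, ¬x3, x8} — ¬x3 is true.
  2. {x7, ¬x1, x6} — x7 is true.
  3. {x3, x1, ¬x8} — ¬x8 is true.
  4. {¬x8, ¬x3} — ¬x8 is true.
  5. {x8, x7} — x7 is true.
  6. {x8, ¬x1} — ¬x1 is true.
  7. {x8, x6, ¬x2} — x6 is true.
  8. {x3, x8, x7} — x7 is true.
  9. {x6, ¬x3, x8} — ¬x3 is true.
  10. {x2, ¬x7} — x2 is true.
  11. {x6, x5} — x6 is true.
  12. {¬x4, x3, x6} — x6 is true.
  13. {x4, x7} — x4 is true.
  14. {x7, ¬x8} — ¬x8 is true.
  15. {x6, x7} — x6 is true.
  16. {x2, x3, x7} — x2 is true.
  17. {¬x8, x5, x4} — ¬x8 is true.
  18. {¬x6, ¬x3, ¬x5} — ¬x5 is true.
  19. {¬x2, x6, ¬x8} — ¬x8 is true.
  20. {¬x7, ¬x1} — ¬x1 is true.
  21. {x2, x7, x5} — x2 is true.
  22. {¬x3, ¬x6, ¬x8} — ¬x8 is true.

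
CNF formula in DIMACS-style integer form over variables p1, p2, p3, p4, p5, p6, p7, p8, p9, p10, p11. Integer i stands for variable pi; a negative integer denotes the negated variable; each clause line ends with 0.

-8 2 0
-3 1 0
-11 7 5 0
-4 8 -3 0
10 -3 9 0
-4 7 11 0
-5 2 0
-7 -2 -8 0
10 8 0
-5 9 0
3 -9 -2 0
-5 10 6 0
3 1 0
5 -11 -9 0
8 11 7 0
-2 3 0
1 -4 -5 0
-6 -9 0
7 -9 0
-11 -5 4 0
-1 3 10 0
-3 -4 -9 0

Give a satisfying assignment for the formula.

p1=1, p2=0, p3=1, p4=0, p5=0, p6=0, p7=1, p8=0, p9=0, p10=1, p11=1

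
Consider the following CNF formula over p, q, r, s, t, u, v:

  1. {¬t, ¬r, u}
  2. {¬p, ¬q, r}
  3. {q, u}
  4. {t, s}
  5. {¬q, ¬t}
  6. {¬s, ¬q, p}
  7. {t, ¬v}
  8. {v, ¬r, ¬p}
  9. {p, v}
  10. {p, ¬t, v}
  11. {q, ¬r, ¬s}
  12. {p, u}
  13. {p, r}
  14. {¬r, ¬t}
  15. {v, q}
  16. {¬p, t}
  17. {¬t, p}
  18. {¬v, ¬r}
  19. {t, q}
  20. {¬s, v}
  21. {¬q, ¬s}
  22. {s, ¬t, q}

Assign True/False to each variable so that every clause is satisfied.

u occurs only positively in the remaining clauses — set u = True.
Set p = True and propagate.
  then t is forced to True.
  then q is forced to False.
  then r is forced to False.
  then v is forced to True.
  then s is forced to True.
Every clause has at least one true literal under this assignment.
Check each clause:
  1. {¬t, ¬r, u} — ¬r is true.
  2. {¬q, ¬p, r} — ¬q is true.
  3. {q, u} — u is true.
  4. {t, s} — s is true.
  5. {¬q, ¬t} — ¬q is true.
  6. {p, ¬s, ¬q} — p is true.
  7. {t, ¬v} — t is true.
  8. {v, ¬r, ¬p} — ¬r is true.
  9. {v, p} — p is true.
  10. {v, p, ¬t} — p is true.
  11. {¬s, ¬r, q} — ¬r is true.
  12. {p, u} — p is true.
  13. {p, r} — p is true.
  14. {¬t, ¬r} — ¬r is true.
  15. {v, q} — v is true.
  16. {¬p, t} — t is true.
  17. {p, ¬t} — p is true.
  18. {¬r, ¬v} — ¬r is true.
  19. {q, t} — t is true.
  20. {¬s, v} — v is true.
  21. {¬s, ¬q} — ¬q is true.
  22. {s, q, ¬t} — s is true.

p = True, q = False, r = False, s = True, t = True, u = True, v = True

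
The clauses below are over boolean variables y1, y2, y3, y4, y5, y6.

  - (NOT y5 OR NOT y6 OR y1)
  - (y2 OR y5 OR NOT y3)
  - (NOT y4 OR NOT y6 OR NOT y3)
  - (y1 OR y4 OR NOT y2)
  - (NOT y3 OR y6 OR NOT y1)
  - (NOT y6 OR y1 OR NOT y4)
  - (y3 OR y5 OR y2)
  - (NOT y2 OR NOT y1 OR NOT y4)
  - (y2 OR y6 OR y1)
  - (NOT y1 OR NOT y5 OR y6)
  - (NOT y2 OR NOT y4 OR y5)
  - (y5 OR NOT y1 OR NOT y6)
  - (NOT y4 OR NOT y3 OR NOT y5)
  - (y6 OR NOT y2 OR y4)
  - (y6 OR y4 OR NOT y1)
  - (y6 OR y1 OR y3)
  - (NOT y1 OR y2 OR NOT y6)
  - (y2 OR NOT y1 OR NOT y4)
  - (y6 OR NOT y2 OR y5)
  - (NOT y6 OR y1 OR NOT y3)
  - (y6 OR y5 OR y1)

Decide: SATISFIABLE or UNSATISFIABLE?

SATISFIABLE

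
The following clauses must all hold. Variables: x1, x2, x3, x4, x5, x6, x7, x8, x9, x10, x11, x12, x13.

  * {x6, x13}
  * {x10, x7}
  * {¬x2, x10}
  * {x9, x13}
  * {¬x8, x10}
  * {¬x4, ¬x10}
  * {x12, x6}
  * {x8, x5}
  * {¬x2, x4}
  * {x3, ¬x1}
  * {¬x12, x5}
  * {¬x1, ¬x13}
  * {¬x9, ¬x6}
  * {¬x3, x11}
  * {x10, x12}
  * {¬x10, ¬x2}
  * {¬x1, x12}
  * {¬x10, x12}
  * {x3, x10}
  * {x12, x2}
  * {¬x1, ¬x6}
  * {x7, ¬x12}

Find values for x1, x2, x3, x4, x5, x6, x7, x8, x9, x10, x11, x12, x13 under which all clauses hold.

Pure literal: x1 appears only negated; assign x1 = False.
Pure literal: x5 appears only positively; assign x5 = True.
Try x2 = False.
  then x12 is forced to True.
  then x7 is forced to True.
Branch on x3: take x3 = True.
  then x11 is forced to True.
Try x4 = False.
For the remaining variables, x6 = False, x8 = False, x9 = True, x10 = False, x13 = True works.

x1 = False, x2 = False, x3 = True, x4 = False, x5 = True, x6 = False, x7 = True, x8 = False, x9 = True, x10 = False, x11 = True, x12 = True, x13 = True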